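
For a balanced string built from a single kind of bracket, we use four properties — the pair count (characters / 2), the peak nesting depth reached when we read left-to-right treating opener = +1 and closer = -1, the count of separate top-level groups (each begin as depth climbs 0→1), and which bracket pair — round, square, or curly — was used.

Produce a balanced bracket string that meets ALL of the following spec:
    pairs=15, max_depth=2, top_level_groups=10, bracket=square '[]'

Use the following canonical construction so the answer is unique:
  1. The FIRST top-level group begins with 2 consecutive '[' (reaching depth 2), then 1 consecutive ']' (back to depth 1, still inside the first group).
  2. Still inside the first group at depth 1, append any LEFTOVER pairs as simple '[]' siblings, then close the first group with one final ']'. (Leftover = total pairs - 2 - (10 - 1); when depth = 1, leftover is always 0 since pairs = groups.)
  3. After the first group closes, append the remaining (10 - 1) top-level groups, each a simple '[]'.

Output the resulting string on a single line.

Spec: pairs=15 depth=2 groups=10
Leftover pairs = 15 - 2 - (10-1) = 4
First group: deep chain of depth 2 + 4 sibling pairs
Remaining 9 groups: simple '[]' each

Answer: [[][][][][]][][][][][][][][][]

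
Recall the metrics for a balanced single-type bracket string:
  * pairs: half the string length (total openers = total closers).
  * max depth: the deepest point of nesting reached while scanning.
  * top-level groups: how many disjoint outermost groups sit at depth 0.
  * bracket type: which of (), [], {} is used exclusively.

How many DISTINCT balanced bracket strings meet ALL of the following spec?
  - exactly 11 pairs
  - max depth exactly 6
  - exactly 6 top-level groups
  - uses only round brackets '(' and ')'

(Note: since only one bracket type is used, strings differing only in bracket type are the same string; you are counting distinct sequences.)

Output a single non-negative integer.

Answer: 6

Derivation:
Spec: pairs=11 depth=6 groups=6
Count(depth <= 6) = 1638
Count(depth <= 5) = 1632
Count(depth == 6) = 1638 - 1632 = 6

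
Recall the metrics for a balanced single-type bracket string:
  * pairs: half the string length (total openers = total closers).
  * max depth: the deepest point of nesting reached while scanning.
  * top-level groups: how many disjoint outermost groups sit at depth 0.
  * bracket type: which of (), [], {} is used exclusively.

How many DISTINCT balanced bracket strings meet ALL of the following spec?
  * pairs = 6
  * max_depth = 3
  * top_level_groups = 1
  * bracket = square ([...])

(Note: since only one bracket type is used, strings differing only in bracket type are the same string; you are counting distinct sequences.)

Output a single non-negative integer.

Spec: pairs=6 depth=3 groups=1
Count(depth <= 3) = 16
Count(depth <= 2) = 1
Count(depth == 3) = 16 - 1 = 15

Answer: 15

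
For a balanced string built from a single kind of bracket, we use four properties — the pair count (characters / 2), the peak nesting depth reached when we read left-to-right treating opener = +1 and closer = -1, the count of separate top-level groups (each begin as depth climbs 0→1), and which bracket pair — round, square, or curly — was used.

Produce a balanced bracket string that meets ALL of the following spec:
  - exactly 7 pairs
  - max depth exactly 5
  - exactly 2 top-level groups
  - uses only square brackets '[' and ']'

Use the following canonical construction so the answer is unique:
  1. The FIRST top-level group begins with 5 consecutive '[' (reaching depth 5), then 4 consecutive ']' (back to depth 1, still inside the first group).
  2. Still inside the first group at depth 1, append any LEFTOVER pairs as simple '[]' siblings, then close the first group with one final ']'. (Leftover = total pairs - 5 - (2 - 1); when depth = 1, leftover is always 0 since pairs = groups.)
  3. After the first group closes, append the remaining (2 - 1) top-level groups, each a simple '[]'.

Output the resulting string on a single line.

Answer: [[[[[]]]][]][]

Derivation:
Spec: pairs=7 depth=5 groups=2
Leftover pairs = 7 - 5 - (2-1) = 1
First group: deep chain of depth 5 + 1 sibling pairs
Remaining 1 groups: simple '[]' each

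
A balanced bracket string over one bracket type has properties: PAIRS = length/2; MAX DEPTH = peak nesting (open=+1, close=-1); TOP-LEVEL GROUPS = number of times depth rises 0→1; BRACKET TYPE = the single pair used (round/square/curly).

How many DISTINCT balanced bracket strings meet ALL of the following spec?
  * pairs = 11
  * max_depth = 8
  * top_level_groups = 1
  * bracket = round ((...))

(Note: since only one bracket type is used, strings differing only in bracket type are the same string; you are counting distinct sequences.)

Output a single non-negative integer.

Answer: 629

Derivation:
Spec: pairs=11 depth=8 groups=1
Count(depth <= 8) = 16645
Count(depth <= 7) = 16016
Count(depth == 8) = 16645 - 16016 = 629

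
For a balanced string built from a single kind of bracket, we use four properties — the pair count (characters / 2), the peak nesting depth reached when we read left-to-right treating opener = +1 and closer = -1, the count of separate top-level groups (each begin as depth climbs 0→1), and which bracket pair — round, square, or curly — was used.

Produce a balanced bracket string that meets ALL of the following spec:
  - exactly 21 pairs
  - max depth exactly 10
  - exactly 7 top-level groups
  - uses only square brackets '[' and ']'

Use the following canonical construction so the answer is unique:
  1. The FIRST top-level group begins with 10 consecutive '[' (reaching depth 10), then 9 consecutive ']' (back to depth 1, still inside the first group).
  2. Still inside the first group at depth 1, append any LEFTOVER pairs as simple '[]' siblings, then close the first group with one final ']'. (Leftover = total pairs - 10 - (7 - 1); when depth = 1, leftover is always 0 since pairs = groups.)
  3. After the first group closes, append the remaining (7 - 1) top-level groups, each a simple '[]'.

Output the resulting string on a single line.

Answer: [[[[[[[[[[]]]]]]]]][][][][][]][][][][][][]

Derivation:
Spec: pairs=21 depth=10 groups=7
Leftover pairs = 21 - 10 - (7-1) = 5
First group: deep chain of depth 10 + 5 sibling pairs
Remaining 6 groups: simple '[]' each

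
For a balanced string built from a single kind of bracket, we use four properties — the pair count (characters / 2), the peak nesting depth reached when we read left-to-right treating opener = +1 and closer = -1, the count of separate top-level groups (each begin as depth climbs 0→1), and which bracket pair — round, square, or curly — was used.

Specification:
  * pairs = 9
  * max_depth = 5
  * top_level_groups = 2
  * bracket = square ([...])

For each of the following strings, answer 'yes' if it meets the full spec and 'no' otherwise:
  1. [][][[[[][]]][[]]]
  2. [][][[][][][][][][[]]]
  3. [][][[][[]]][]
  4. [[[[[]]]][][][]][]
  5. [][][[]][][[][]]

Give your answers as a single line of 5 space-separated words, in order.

Answer: no no no yes no

Derivation:
String 1 '[][][[[[][]]][[]]]': depth seq [1 0 1 0 1 2 3 4 3 4 3 2 1 2 3 2 1 0]
  -> pairs=9 depth=4 groups=3 -> no
String 2 '[][][[][][][][][][[]]]': depth seq [1 0 1 0 1 2 1 2 1 2 1 2 1 2 1 2 1 2 3 2 1 0]
  -> pairs=11 depth=3 groups=3 -> no
String 3 '[][][[][[]]][]': depth seq [1 0 1 0 1 2 1 2 3 2 1 0 1 0]
  -> pairs=7 depth=3 groups=4 -> no
String 4 '[[[[[]]]][][][]][]': depth seq [1 2 3 4 5 4 3 2 1 2 1 2 1 2 1 0 1 0]
  -> pairs=9 depth=5 groups=2 -> yes
String 5 '[][][[]][][[][]]': depth seq [1 0 1 0 1 2 1 0 1 0 1 2 1 2 1 0]
  -> pairs=8 depth=2 groups=5 -> no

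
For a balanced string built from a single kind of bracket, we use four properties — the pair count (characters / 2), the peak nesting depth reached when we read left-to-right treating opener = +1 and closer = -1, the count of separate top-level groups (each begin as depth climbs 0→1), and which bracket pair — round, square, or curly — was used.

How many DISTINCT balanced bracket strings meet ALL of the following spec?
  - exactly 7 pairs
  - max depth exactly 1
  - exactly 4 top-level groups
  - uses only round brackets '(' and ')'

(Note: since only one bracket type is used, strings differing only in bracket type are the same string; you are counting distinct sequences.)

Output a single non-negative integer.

Spec: pairs=7 depth=1 groups=4
Count(depth <= 1) = 0
Count(depth <= 0) = 0
Count(depth == 1) = 0 - 0 = 0

Answer: 0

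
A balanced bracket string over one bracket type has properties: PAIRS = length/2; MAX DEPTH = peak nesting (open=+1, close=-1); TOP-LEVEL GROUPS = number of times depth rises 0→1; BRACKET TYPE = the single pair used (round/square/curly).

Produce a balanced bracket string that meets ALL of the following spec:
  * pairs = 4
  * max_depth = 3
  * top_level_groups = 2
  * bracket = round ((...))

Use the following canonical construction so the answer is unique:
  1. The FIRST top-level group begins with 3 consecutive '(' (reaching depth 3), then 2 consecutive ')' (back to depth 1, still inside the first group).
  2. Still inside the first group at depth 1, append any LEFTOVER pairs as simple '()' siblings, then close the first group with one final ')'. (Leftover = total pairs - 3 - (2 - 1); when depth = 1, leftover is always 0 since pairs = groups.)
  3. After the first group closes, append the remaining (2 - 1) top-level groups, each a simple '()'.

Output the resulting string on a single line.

Spec: pairs=4 depth=3 groups=2
Leftover pairs = 4 - 3 - (2-1) = 0
First group: deep chain of depth 3 + 0 sibling pairs
Remaining 1 groups: simple '()' each

Answer: ((()))()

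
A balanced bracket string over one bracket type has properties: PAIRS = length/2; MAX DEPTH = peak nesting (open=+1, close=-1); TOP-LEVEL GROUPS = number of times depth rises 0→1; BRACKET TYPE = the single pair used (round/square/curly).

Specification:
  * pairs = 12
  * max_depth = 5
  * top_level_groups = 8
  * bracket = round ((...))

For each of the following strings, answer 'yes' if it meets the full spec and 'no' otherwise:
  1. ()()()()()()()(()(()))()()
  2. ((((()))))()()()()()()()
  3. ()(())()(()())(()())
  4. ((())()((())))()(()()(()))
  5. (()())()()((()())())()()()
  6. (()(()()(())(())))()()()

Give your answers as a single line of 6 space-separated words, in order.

String 1 '()()()()()()()(()(()))()()': depth seq [1 0 1 0 1 0 1 0 1 0 1 0 1 0 1 2 1 2 3 2 1 0 1 0 1 0]
  -> pairs=13 depth=3 groups=10 -> no
String 2 '((((()))))()()()()()()()': depth seq [1 2 3 4 5 4 3 2 1 0 1 0 1 0 1 0 1 0 1 0 1 0 1 0]
  -> pairs=12 depth=5 groups=8 -> yes
String 3 '()(())()(()())(()())': depth seq [1 0 1 2 1 0 1 0 1 2 1 2 1 0 1 2 1 2 1 0]
  -> pairs=10 depth=2 groups=5 -> no
String 4 '((())()((())))()(()()(()))': depth seq [1 2 3 2 1 2 1 2 3 4 3 2 1 0 1 0 1 2 1 2 1 2 3 2 1 0]
  -> pairs=13 depth=4 groups=3 -> no
String 5 '(()())()()((()())())()()()': depth seq [1 2 1 2 1 0 1 0 1 0 1 2 3 2 3 2 1 2 1 0 1 0 1 0 1 0]
  -> pairs=13 depth=3 groups=7 -> no
String 6 '(()(()()(())(())))()()()': depth seq [1 2 1 2 3 2 3 2 3 4 3 2 3 4 3 2 1 0 1 0 1 0 1 0]
  -> pairs=12 depth=4 groups=4 -> no

Answer: no yes no no no no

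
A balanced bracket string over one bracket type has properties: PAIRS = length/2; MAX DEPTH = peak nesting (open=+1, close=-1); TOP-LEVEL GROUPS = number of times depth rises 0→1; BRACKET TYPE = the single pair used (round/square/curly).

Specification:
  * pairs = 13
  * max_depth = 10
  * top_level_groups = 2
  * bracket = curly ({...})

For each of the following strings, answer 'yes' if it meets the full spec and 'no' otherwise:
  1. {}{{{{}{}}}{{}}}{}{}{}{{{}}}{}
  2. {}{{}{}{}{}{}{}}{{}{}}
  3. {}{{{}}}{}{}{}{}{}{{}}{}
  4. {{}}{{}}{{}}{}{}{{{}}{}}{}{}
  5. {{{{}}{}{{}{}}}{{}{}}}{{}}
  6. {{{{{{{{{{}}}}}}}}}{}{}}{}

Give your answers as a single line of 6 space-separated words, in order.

Answer: no no no no no yes

Derivation:
String 1 '{}{{{{}{}}}{{}}}{}{}{}{{{}}}{}': depth seq [1 0 1 2 3 4 3 4 3 2 1 2 3 2 1 0 1 0 1 0 1 0 1 2 3 2 1 0 1 0]
  -> pairs=15 depth=4 groups=7 -> no
String 2 '{}{{}{}{}{}{}{}}{{}{}}': depth seq [1 0 1 2 1 2 1 2 1 2 1 2 1 2 1 0 1 2 1 2 1 0]
  -> pairs=11 depth=2 groups=3 -> no
String 3 '{}{{{}}}{}{}{}{}{}{{}}{}': depth seq [1 0 1 2 3 2 1 0 1 0 1 0 1 0 1 0 1 0 1 2 1 0 1 0]
  -> pairs=12 depth=3 groups=9 -> no
String 4 '{{}}{{}}{{}}{}{}{{{}}{}}{}{}': depth seq [1 2 1 0 1 2 1 0 1 2 1 0 1 0 1 0 1 2 3 2 1 2 1 0 1 0 1 0]
  -> pairs=14 depth=3 groups=8 -> no
String 5 '{{{{}}{}{{}{}}}{{}{}}}{{}}': depth seq [1 2 3 4 3 2 3 2 3 4 3 4 3 2 1 2 3 2 3 2 1 0 1 2 1 0]
  -> pairs=13 depth=4 groups=2 -> no
String 6 '{{{{{{{{{{}}}}}}}}}{}{}}{}': depth seq [1 2 3 4 5 6 7 8 9 10 9 8 7 6 5 4 3 2 1 2 1 2 1 0 1 0]
  -> pairs=13 depth=10 groups=2 -> yes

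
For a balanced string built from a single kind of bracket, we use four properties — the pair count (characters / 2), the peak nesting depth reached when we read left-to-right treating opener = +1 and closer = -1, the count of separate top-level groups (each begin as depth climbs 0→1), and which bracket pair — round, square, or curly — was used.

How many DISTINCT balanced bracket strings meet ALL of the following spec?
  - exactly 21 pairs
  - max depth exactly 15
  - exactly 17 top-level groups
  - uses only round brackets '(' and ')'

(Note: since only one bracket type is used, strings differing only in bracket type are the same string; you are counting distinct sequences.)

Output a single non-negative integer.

Spec: pairs=21 depth=15 groups=17
Count(depth <= 15) = 8602
Count(depth <= 14) = 8602
Count(depth == 15) = 8602 - 8602 = 0

Answer: 0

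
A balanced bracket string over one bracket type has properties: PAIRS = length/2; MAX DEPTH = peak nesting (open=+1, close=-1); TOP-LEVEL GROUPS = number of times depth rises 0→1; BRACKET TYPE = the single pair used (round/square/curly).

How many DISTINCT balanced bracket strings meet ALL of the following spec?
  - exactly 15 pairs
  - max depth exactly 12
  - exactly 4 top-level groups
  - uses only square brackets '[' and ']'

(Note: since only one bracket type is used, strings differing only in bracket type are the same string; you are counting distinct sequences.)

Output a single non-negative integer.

Spec: pairs=15 depth=12 groups=4
Count(depth <= 12) = 1188640
Count(depth <= 11) = 1188636
Count(depth == 12) = 1188640 - 1188636 = 4

Answer: 4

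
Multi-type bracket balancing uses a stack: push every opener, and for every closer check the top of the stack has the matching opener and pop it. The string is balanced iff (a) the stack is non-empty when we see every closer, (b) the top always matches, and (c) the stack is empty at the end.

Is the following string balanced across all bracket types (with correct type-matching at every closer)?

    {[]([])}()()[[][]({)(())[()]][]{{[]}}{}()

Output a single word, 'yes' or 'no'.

Answer: no

Derivation:
pos 0: push '{'; stack = {
pos 1: push '['; stack = {[
pos 2: ']' matches '['; pop; stack = {
pos 3: push '('; stack = {(
pos 4: push '['; stack = {([
pos 5: ']' matches '['; pop; stack = {(
pos 6: ')' matches '('; pop; stack = {
pos 7: '}' matches '{'; pop; stack = (empty)
pos 8: push '('; stack = (
pos 9: ')' matches '('; pop; stack = (empty)
pos 10: push '('; stack = (
pos 11: ')' matches '('; pop; stack = (empty)
pos 12: push '['; stack = [
pos 13: push '['; stack = [[
pos 14: ']' matches '['; pop; stack = [
pos 15: push '['; stack = [[
pos 16: ']' matches '['; pop; stack = [
pos 17: push '('; stack = [(
pos 18: push '{'; stack = [({
pos 19: saw closer ')' but top of stack is '{' (expected '}') → INVALID
Verdict: type mismatch at position 19: ')' closes '{' → no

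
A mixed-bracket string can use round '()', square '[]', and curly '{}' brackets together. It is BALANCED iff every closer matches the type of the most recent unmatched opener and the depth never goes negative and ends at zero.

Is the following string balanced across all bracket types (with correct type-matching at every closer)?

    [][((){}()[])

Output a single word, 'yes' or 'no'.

pos 0: push '['; stack = [
pos 1: ']' matches '['; pop; stack = (empty)
pos 2: push '['; stack = [
pos 3: push '('; stack = [(
pos 4: push '('; stack = [((
pos 5: ')' matches '('; pop; stack = [(
pos 6: push '{'; stack = [({
pos 7: '}' matches '{'; pop; stack = [(
pos 8: push '('; stack = [((
pos 9: ')' matches '('; pop; stack = [(
pos 10: push '['; stack = [([
pos 11: ']' matches '['; pop; stack = [(
pos 12: ')' matches '('; pop; stack = [
end: stack still non-empty ([) → INVALID
Verdict: unclosed openers at end: [ → no

Answer: no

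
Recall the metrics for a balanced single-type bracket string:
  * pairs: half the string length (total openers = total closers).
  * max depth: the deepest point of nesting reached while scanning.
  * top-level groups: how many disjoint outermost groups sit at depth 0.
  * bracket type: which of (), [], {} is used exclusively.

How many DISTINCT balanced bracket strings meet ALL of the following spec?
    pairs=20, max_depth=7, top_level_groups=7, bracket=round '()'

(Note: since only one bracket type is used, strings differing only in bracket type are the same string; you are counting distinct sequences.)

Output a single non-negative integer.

Answer: 8507534

Derivation:
Spec: pairs=20 depth=7 groups=7
Count(depth <= 7) = 117804960
Count(depth <= 6) = 109297426
Count(depth == 7) = 117804960 - 109297426 = 8507534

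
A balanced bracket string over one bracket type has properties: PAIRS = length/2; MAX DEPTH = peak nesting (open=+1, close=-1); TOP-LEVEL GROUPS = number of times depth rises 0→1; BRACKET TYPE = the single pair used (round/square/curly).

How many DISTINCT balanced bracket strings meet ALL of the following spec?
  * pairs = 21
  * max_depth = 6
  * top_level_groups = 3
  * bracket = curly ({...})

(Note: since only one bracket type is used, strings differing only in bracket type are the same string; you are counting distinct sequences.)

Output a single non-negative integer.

Answer: 1258925664

Derivation:
Spec: pairs=21 depth=6 groups=3
Count(depth <= 6) = 2479479593
Count(depth <= 5) = 1220553929
Count(depth == 6) = 2479479593 - 1220553929 = 1258925664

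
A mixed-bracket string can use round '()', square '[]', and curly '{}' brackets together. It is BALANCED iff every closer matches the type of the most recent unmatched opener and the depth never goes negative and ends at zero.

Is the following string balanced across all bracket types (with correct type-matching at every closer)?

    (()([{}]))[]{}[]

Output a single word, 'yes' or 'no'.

pos 0: push '('; stack = (
pos 1: push '('; stack = ((
pos 2: ')' matches '('; pop; stack = (
pos 3: push '('; stack = ((
pos 4: push '['; stack = (([
pos 5: push '{'; stack = (([{
pos 6: '}' matches '{'; pop; stack = (([
pos 7: ']' matches '['; pop; stack = ((
pos 8: ')' matches '('; pop; stack = (
pos 9: ')' matches '('; pop; stack = (empty)
pos 10: push '['; stack = [
pos 11: ']' matches '['; pop; stack = (empty)
pos 12: push '{'; stack = {
pos 13: '}' matches '{'; pop; stack = (empty)
pos 14: push '['; stack = [
pos 15: ']' matches '['; pop; stack = (empty)
end: stack empty → VALID
Verdict: properly nested → yes

Answer: yes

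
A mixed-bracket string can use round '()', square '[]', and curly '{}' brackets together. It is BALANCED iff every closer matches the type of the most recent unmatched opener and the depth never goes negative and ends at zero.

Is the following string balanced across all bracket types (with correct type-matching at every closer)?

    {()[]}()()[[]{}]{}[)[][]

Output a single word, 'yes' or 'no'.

pos 0: push '{'; stack = {
pos 1: push '('; stack = {(
pos 2: ')' matches '('; pop; stack = {
pos 3: push '['; stack = {[
pos 4: ']' matches '['; pop; stack = {
pos 5: '}' matches '{'; pop; stack = (empty)
pos 6: push '('; stack = (
pos 7: ')' matches '('; pop; stack = (empty)
pos 8: push '('; stack = (
pos 9: ')' matches '('; pop; stack = (empty)
pos 10: push '['; stack = [
pos 11: push '['; stack = [[
pos 12: ']' matches '['; pop; stack = [
pos 13: push '{'; stack = [{
pos 14: '}' matches '{'; pop; stack = [
pos 15: ']' matches '['; pop; stack = (empty)
pos 16: push '{'; stack = {
pos 17: '}' matches '{'; pop; stack = (empty)
pos 18: push '['; stack = [
pos 19: saw closer ')' but top of stack is '[' (expected ']') → INVALID
Verdict: type mismatch at position 19: ')' closes '[' → no

Answer: no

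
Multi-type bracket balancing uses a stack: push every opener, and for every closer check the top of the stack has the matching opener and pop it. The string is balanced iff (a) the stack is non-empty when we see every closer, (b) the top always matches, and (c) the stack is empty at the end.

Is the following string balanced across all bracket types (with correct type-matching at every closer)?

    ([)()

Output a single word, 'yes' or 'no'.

Answer: no

Derivation:
pos 0: push '('; stack = (
pos 1: push '['; stack = ([
pos 2: saw closer ')' but top of stack is '[' (expected ']') → INVALID
Verdict: type mismatch at position 2: ')' closes '[' → no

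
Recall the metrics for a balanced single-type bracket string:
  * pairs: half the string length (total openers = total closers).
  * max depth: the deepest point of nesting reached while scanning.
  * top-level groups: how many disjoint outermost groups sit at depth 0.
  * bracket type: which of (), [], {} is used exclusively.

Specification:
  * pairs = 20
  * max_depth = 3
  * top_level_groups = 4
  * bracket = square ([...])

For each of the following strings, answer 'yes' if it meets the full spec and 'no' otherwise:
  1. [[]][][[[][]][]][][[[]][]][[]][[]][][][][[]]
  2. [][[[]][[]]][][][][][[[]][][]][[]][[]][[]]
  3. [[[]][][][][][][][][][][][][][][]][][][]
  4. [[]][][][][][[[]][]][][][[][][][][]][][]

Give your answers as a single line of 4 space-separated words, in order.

Answer: no no yes no

Derivation:
String 1 '[[]][][[[][]][]][][[[]][]][[]][[]][][][][[]]': depth seq [1 2 1 0 1 0 1 2 3 2 3 2 1 2 1 0 1 0 1 2 3 2 1 2 1 0 1 2 1 0 1 2 1 0 1 0 1 0 1 0 1 2 1 0]
  -> pairs=22 depth=3 groups=11 -> no
String 2 '[][[[]][[]]][][][][][[[]][][]][[]][[]][[]]': depth seq [1 0 1 2 3 2 1 2 3 2 1 0 1 0 1 0 1 0 1 0 1 2 3 2 1 2 1 2 1 0 1 2 1 0 1 2 1 0 1 2 1 0]
  -> pairs=21 depth=3 groups=10 -> no
String 3 '[[[]][][][][][][][][][][][][][][]][][][]': depth seq [1 2 3 2 1 2 1 2 1 2 1 2 1 2 1 2 1 2 1 2 1 2 1 2 1 2 1 2 1 2 1 2 1 0 1 0 1 0 1 0]
  -> pairs=20 depth=3 groups=4 -> yes
String 4 '[[]][][][][][[[]][]][][][[][][][][]][][]': depth seq [1 2 1 0 1 0 1 0 1 0 1 0 1 2 3 2 1 2 1 0 1 0 1 0 1 2 1 2 1 2 1 2 1 2 1 0 1 0 1 0]
  -> pairs=20 depth=3 groups=11 -> no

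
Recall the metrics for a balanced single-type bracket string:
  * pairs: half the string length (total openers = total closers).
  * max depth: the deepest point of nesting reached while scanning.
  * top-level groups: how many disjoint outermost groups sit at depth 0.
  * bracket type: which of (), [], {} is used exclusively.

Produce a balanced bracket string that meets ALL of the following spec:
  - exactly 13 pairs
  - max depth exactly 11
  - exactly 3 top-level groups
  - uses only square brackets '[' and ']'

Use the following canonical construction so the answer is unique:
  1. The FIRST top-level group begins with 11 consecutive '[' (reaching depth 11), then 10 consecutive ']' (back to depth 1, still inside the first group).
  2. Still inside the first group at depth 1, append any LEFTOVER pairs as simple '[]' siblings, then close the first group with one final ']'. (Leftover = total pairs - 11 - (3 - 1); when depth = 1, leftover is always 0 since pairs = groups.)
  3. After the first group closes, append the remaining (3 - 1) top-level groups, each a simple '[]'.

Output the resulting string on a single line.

Spec: pairs=13 depth=11 groups=3
Leftover pairs = 13 - 11 - (3-1) = 0
First group: deep chain of depth 11 + 0 sibling pairs
Remaining 2 groups: simple '[]' each

Answer: [[[[[[[[[[[]]]]]]]]]]][][]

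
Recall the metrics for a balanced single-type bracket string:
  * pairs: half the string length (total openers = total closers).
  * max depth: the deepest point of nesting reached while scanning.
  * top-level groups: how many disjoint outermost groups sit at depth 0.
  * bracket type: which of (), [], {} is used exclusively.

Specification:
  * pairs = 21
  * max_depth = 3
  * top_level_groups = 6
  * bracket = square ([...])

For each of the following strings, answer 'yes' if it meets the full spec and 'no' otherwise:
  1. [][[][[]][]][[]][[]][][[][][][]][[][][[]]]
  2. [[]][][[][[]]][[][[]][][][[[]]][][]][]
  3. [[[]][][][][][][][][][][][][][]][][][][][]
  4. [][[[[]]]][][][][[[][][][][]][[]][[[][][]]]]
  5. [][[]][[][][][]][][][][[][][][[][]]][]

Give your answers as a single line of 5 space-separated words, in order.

String 1 '[][[][[]][]][[]][[]][][[][][][]][[][][[]]]': depth seq [1 0 1 2 1 2 3 2 1 2 1 0 1 2 1 0 1 2 1 0 1 0 1 2 1 2 1 2 1 2 1 0 1 2 1 2 1 2 3 2 1 0]
  -> pairs=21 depth=3 groups=7 -> no
String 2 '[[]][][[][[]]][[][[]][][][[[]]][][]][]': depth seq [1 2 1 0 1 0 1 2 1 2 3 2 1 0 1 2 1 2 3 2 1 2 1 2 1 2 3 4 3 2 1 2 1 2 1 0 1 0]
  -> pairs=19 depth=4 groups=5 -> no
String 3 '[[[]][][][][][][][][][][][][][]][][][][][]': depth seq [1 2 3 2 1 2 1 2 1 2 1 2 1 2 1 2 1 2 1 2 1 2 1 2 1 2 1 2 1 2 1 0 1 0 1 0 1 0 1 0 1 0]
  -> pairs=21 depth=3 groups=6 -> yes
String 4 '[][[[[]]]][][][][[[][][][][]][[]][[[][][]]]]': depth seq [1 0 1 2 3 4 3 2 1 0 1 0 1 0 1 0 1 2 3 2 3 2 3 2 3 2 3 2 1 2 3 2 1 2 3 4 3 4 3 4 3 2 1 0]
  -> pairs=22 depth=4 groups=6 -> no
String 5 '[][[]][[][][][]][][][][[][][][[][]]][]': depth seq [1 0 1 2 1 0 1 2 1 2 1 2 1 2 1 0 1 0 1 0 1 0 1 2 1 2 1 2 1 2 3 2 3 2 1 0 1 0]
  -> pairs=19 depth=3 groups=8 -> no

Answer: no no yes no no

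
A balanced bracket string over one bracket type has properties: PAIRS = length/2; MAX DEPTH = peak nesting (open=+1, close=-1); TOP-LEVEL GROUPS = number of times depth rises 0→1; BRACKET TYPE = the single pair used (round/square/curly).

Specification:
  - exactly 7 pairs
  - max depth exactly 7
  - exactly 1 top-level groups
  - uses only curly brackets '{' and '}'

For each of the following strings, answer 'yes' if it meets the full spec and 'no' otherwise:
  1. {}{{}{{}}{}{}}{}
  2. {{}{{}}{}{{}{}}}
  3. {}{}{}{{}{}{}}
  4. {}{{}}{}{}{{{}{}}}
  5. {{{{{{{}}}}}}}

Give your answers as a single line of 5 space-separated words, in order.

Answer: no no no no yes

Derivation:
String 1 '{}{{}{{}}{}{}}{}': depth seq [1 0 1 2 1 2 3 2 1 2 1 2 1 0 1 0]
  -> pairs=8 depth=3 groups=3 -> no
String 2 '{{}{{}}{}{{}{}}}': depth seq [1 2 1 2 3 2 1 2 1 2 3 2 3 2 1 0]
  -> pairs=8 depth=3 groups=1 -> no
String 3 '{}{}{}{{}{}{}}': depth seq [1 0 1 0 1 0 1 2 1 2 1 2 1 0]
  -> pairs=7 depth=2 groups=4 -> no
String 4 '{}{{}}{}{}{{{}{}}}': depth seq [1 0 1 2 1 0 1 0 1 0 1 2 3 2 3 2 1 0]
  -> pairs=9 depth=3 groups=5 -> no
String 5 '{{{{{{{}}}}}}}': depth seq [1 2 3 4 5 6 7 6 5 4 3 2 1 0]
  -> pairs=7 depth=7 groups=1 -> yes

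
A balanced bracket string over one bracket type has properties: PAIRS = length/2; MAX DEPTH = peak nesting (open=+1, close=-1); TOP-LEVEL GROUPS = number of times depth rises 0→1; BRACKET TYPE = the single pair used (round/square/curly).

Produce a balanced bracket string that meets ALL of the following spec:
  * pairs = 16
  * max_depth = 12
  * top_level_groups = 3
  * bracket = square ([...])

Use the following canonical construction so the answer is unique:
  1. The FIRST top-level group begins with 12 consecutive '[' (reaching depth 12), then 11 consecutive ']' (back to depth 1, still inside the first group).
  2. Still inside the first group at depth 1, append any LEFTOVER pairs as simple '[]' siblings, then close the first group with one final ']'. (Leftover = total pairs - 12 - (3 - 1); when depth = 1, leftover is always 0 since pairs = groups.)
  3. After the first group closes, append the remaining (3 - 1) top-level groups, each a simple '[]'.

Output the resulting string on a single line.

Spec: pairs=16 depth=12 groups=3
Leftover pairs = 16 - 12 - (3-1) = 2
First group: deep chain of depth 12 + 2 sibling pairs
Remaining 2 groups: simple '[]' each

Answer: [[[[[[[[[[[[]]]]]]]]]]][][]][][]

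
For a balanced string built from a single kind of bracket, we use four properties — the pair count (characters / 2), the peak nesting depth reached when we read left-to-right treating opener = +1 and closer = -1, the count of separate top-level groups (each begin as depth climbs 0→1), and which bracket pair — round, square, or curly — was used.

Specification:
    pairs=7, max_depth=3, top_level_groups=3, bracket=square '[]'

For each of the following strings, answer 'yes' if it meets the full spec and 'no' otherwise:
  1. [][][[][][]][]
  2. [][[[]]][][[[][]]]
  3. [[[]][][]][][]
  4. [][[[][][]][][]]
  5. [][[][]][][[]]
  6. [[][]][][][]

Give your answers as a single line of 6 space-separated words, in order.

Answer: no no yes no no no

Derivation:
String 1 '[][][[][][]][]': depth seq [1 0 1 0 1 2 1 2 1 2 1 0 1 0]
  -> pairs=7 depth=2 groups=4 -> no
String 2 '[][[[]]][][[[][]]]': depth seq [1 0 1 2 3 2 1 0 1 0 1 2 3 2 3 2 1 0]
  -> pairs=9 depth=3 groups=4 -> no
String 3 '[[[]][][]][][]': depth seq [1 2 3 2 1 2 1 2 1 0 1 0 1 0]
  -> pairs=7 depth=3 groups=3 -> yes
String 4 '[][[[][][]][][]]': depth seq [1 0 1 2 3 2 3 2 3 2 1 2 1 2 1 0]
  -> pairs=8 depth=3 groups=2 -> no
String 5 '[][[][]][][[]]': depth seq [1 0 1 2 1 2 1 0 1 0 1 2 1 0]
  -> pairs=7 depth=2 groups=4 -> no
String 6 '[[][]][][][]': depth seq [1 2 1 2 1 0 1 0 1 0 1 0]
  -> pairs=6 depth=2 groups=4 -> no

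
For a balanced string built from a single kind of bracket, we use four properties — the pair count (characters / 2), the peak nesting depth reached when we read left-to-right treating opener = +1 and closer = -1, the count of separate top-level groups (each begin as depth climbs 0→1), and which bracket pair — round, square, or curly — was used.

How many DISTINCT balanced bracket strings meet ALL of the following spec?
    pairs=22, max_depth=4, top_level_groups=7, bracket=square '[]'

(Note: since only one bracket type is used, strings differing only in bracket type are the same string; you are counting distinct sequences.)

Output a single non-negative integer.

Answer: 460639032

Derivation:
Spec: pairs=22 depth=4 groups=7
Count(depth <= 4) = 531768888
Count(depth <= 3) = 71129856
Count(depth == 4) = 531768888 - 71129856 = 460639032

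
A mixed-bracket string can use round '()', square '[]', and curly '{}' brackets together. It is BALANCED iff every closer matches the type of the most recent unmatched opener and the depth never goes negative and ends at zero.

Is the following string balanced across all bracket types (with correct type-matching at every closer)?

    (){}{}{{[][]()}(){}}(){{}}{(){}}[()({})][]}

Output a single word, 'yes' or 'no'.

pos 0: push '('; stack = (
pos 1: ')' matches '('; pop; stack = (empty)
pos 2: push '{'; stack = {
pos 3: '}' matches '{'; pop; stack = (empty)
pos 4: push '{'; stack = {
pos 5: '}' matches '{'; pop; stack = (empty)
pos 6: push '{'; stack = {
pos 7: push '{'; stack = {{
pos 8: push '['; stack = {{[
pos 9: ']' matches '['; pop; stack = {{
pos 10: push '['; stack = {{[
pos 11: ']' matches '['; pop; stack = {{
pos 12: push '('; stack = {{(
pos 13: ')' matches '('; pop; stack = {{
pos 14: '}' matches '{'; pop; stack = {
pos 15: push '('; stack = {(
pos 16: ')' matches '('; pop; stack = {
pos 17: push '{'; stack = {{
pos 18: '}' matches '{'; pop; stack = {
pos 19: '}' matches '{'; pop; stack = (empty)
pos 20: push '('; stack = (
pos 21: ')' matches '('; pop; stack = (empty)
pos 22: push '{'; stack = {
pos 23: push '{'; stack = {{
pos 24: '}' matches '{'; pop; stack = {
pos 25: '}' matches '{'; pop; stack = (empty)
pos 26: push '{'; stack = {
pos 27: push '('; stack = {(
pos 28: ')' matches '('; pop; stack = {
pos 29: push '{'; stack = {{
pos 30: '}' matches '{'; pop; stack = {
pos 31: '}' matches '{'; pop; stack = (empty)
pos 32: push '['; stack = [
pos 33: push '('; stack = [(
pos 34: ')' matches '('; pop; stack = [
pos 35: push '('; stack = [(
pos 36: push '{'; stack = [({
pos 37: '}' matches '{'; pop; stack = [(
pos 38: ')' matches '('; pop; stack = [
pos 39: ']' matches '['; pop; stack = (empty)
pos 40: push '['; stack = [
pos 41: ']' matches '['; pop; stack = (empty)
pos 42: saw closer '}' but stack is empty → INVALID
Verdict: unmatched closer '}' at position 42 → no

Answer: no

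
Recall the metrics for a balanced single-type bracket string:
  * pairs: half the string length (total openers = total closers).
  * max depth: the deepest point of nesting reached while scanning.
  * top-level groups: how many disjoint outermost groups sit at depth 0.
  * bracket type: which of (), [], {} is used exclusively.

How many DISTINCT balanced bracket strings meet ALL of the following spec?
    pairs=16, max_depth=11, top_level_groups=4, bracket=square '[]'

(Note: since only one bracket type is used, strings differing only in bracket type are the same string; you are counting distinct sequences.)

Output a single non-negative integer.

Answer: 1092

Derivation:
Spec: pairs=16 depth=11 groups=4
Count(depth <= 11) = 4345865
Count(depth <= 10) = 4344773
Count(depth == 11) = 4345865 - 4344773 = 1092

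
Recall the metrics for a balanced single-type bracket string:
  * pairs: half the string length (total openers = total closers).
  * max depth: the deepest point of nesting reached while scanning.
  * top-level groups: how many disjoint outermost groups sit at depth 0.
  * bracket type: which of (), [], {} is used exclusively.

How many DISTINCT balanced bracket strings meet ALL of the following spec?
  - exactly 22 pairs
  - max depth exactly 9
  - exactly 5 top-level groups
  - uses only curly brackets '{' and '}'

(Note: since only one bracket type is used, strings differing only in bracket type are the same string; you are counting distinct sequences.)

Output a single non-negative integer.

Spec: pairs=22 depth=9 groups=5
Count(depth <= 9) = 6409050645
Count(depth <= 8) = 6152044735
Count(depth == 9) = 6409050645 - 6152044735 = 257005910

Answer: 257005910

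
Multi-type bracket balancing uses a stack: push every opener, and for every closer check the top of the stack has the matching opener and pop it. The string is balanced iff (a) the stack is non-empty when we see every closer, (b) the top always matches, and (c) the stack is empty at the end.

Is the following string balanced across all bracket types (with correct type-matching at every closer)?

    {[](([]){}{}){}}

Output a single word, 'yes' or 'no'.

pos 0: push '{'; stack = {
pos 1: push '['; stack = {[
pos 2: ']' matches '['; pop; stack = {
pos 3: push '('; stack = {(
pos 4: push '('; stack = {((
pos 5: push '['; stack = {(([
pos 6: ']' matches '['; pop; stack = {((
pos 7: ')' matches '('; pop; stack = {(
pos 8: push '{'; stack = {({
pos 9: '}' matches '{'; pop; stack = {(
pos 10: push '{'; stack = {({
pos 11: '}' matches '{'; pop; stack = {(
pos 12: ')' matches '('; pop; stack = {
pos 13: push '{'; stack = {{
pos 14: '}' matches '{'; pop; stack = {
pos 15: '}' matches '{'; pop; stack = (empty)
end: stack empty → VALID
Verdict: properly nested → yes

Answer: yes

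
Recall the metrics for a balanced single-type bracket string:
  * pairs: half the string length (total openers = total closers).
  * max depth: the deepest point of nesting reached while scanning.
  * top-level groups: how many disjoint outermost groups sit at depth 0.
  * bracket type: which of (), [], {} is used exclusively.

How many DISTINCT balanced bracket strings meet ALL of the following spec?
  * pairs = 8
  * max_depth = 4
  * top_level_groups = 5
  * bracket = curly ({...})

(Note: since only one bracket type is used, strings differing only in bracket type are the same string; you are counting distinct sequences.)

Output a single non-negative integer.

Answer: 5

Derivation:
Spec: pairs=8 depth=4 groups=5
Count(depth <= 4) = 75
Count(depth <= 3) = 70
Count(depth == 4) = 75 - 70 = 5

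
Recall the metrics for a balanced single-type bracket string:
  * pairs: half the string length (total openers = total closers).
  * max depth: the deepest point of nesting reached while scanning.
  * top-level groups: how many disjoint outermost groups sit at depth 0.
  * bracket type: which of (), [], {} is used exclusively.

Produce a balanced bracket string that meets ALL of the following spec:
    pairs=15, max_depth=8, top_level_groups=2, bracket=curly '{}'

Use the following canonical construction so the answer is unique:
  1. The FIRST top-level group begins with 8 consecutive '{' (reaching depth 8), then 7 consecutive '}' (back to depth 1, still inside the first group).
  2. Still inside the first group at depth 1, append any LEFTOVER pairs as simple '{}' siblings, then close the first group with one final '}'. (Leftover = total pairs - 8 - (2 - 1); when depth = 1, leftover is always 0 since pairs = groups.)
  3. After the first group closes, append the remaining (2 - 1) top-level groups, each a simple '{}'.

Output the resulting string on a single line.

Spec: pairs=15 depth=8 groups=2
Leftover pairs = 15 - 8 - (2-1) = 6
First group: deep chain of depth 8 + 6 sibling pairs
Remaining 1 groups: simple '{}' each

Answer: {{{{{{{{}}}}}}}{}{}{}{}{}{}}{}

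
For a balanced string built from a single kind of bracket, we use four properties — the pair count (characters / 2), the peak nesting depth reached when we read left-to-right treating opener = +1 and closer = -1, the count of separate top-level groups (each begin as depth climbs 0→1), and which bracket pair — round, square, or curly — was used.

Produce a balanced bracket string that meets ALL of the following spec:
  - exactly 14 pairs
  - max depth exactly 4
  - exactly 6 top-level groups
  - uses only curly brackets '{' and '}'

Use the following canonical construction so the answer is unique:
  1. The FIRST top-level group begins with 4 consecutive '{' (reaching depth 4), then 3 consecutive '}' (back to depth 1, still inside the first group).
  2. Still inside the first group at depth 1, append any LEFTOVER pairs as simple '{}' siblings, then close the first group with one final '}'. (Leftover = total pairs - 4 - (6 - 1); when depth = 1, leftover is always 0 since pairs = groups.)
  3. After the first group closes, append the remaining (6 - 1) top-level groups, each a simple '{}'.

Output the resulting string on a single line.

Answer: {{{{}}}{}{}{}{}{}}{}{}{}{}{}

Derivation:
Spec: pairs=14 depth=4 groups=6
Leftover pairs = 14 - 4 - (6-1) = 5
First group: deep chain of depth 4 + 5 sibling pairs
Remaining 5 groups: simple '{}' each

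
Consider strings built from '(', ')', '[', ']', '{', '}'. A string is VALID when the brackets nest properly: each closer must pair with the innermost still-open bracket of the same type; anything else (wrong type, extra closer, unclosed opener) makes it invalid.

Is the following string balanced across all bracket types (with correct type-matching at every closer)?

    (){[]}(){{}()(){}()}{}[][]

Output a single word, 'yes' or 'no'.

Answer: yes

Derivation:
pos 0: push '('; stack = (
pos 1: ')' matches '('; pop; stack = (empty)
pos 2: push '{'; stack = {
pos 3: push '['; stack = {[
pos 4: ']' matches '['; pop; stack = {
pos 5: '}' matches '{'; pop; stack = (empty)
pos 6: push '('; stack = (
pos 7: ')' matches '('; pop; stack = (empty)
pos 8: push '{'; stack = {
pos 9: push '{'; stack = {{
pos 10: '}' matches '{'; pop; stack = {
pos 11: push '('; stack = {(
pos 12: ')' matches '('; pop; stack = {
pos 13: push '('; stack = {(
pos 14: ')' matches '('; pop; stack = {
pos 15: push '{'; stack = {{
pos 16: '}' matches '{'; pop; stack = {
pos 17: push '('; stack = {(
pos 18: ')' matches '('; pop; stack = {
pos 19: '}' matches '{'; pop; stack = (empty)
pos 20: push '{'; stack = {
pos 21: '}' matches '{'; pop; stack = (empty)
pos 22: push '['; stack = [
pos 23: ']' matches '['; pop; stack = (empty)
pos 24: push '['; stack = [
pos 25: ']' matches '['; pop; stack = (empty)
end: stack empty → VALID
Verdict: properly nested → yes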